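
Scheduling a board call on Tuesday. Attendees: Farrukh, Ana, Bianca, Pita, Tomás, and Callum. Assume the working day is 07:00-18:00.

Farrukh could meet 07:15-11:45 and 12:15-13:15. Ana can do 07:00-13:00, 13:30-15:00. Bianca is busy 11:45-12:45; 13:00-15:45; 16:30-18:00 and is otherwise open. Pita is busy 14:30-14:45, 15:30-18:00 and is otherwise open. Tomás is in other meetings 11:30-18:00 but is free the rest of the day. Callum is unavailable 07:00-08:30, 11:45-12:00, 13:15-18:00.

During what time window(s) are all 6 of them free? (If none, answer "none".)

Farrukh free: 07:15-11:45, 12:15-13:15.
Ana free: 07:00-13:00, 13:30-15:00.
Bianca free: 07:00-11:45, 12:45-13:00, 15:45-16:30 (invert busy blocks within the working day).
Pita free: 07:00-14:30, 14:45-15:30 (invert busy blocks within the working day).
Tomás free: 07:00-11:30 (invert busy blocks within the working day).
Callum free: 08:30-11:45, 12:00-13:15 (invert busy blocks within the working day).
Farrukh ∩ Ana: 07:15-11:45, 12:15-13:00.
Farrukh ∩ Ana ∩ Bianca: 07:15-11:45, 12:45-13:00.
Farrukh ∩ Ana ∩ Bianca ∩ Pita: 07:15-11:45, 12:45-13:00.
Farrukh ∩ Ana ∩ Bianca ∩ Pita ∩ Tomás: 07:15-11:30.
Farrukh ∩ Ana ∩ Bianca ∩ Pita ∩ Tomás ∩ Callum: 08:30-11:30.
Those are the intersection windows.

08:30-11:30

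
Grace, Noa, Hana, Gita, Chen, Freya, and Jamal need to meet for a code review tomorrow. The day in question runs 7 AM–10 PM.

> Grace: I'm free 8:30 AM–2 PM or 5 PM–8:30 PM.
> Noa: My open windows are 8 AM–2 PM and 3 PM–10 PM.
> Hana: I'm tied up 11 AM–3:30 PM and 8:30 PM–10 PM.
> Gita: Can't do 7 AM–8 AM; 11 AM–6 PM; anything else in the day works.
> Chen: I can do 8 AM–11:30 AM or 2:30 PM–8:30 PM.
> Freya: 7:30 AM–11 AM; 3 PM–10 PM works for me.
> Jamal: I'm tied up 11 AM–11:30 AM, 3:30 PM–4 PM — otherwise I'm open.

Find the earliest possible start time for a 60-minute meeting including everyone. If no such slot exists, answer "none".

08:30

Grace free: 08:30-14:00, 17:00-20:30.
Noa free: 08:00-14:00, 15:00-22:00.
Hana free: 07:00-11:00, 15:30-20:30 (invert busy blocks within the working day).
Gita free: 08:00-11:00, 18:00-22:00 (invert busy blocks within the working day).
Chen free: 08:00-11:30, 14:30-20:30.
Freya free: 07:30-11:00, 15:00-22:00.
Jamal free: 07:00-11:00, 11:30-15:30, 16:00-22:00 (invert busy blocks within the working day).
Grace ∩ Noa: 08:30-14:00, 17:00-20:30.
Grace ∩ Noa ∩ Hana: 08:30-11:00, 17:00-20:30.
Grace ∩ Noa ∩ Hana ∩ Gita: 08:30-11:00, 18:00-20:30.
Grace ∩ Noa ∩ Hana ∩ Gita ∩ Chen: 08:30-11:00, 18:00-20:30.
Grace ∩ Noa ∩ Hana ∩ Gita ∩ Chen ∩ Freya: 08:30-11:00, 18:00-20:30.
Grace ∩ Noa ∩ Hana ∩ Gita ∩ Chen ∩ Freya ∩ Jamal: 08:30-11:00, 18:00-20:30.
So the common availability across everyone is 08:30-11:00, 18:00-20:30.
The first common window of at least 60 minutes is 08:30-11:00, so the earliest start is 08:30.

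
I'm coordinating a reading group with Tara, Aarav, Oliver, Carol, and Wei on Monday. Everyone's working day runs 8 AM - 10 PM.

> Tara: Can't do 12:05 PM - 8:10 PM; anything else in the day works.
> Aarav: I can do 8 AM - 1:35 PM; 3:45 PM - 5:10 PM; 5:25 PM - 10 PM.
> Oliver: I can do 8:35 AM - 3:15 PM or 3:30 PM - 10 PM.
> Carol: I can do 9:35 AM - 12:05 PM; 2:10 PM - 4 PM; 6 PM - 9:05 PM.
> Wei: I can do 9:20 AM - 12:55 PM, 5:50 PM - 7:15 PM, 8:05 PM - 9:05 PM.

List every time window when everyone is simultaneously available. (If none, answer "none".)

09:35-12:05, 20:10-21:05

Tara free: 08:00-12:05, 20:10-22:00 (invert busy blocks within the working day).
Aarav free: 08:00-13:35, 15:45-17:10, 17:25-22:00.
Oliver free: 08:35-15:15, 15:30-22:00.
Carol free: 09:35-12:05, 14:10-16:00, 18:00-21:05.
Wei free: 09:20-12:55, 17:50-19:15, 20:05-21:05.
Tara ∩ Aarav: 08:00-12:05, 20:10-22:00.
Tara ∩ Aarav ∩ Oliver: 08:35-12:05, 20:10-22:00.
Tara ∩ Aarav ∩ Oliver ∩ Carol: 09:35-12:05, 20:10-21:05.
Tara ∩ Aarav ∩ Oliver ∩ Carol ∩ Wei: 09:35-12:05, 20:10-21:05.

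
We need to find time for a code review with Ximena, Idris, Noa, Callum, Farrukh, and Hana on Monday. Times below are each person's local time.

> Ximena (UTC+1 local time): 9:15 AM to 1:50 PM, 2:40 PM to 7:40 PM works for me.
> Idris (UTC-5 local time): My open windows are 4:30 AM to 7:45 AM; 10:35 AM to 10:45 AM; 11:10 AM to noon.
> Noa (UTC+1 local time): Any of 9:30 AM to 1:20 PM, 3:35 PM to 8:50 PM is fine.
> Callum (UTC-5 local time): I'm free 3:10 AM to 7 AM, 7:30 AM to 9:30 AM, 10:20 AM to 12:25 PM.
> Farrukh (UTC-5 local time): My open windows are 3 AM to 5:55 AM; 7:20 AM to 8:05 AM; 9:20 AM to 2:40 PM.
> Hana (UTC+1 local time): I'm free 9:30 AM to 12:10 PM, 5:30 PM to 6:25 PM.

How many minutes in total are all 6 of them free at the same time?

115

Ximena in UTC: 08:15-12:50, 13:40-18:40 (subtract 1h to convert from UTC+1).
Idris in UTC: 09:30-12:45, 15:35-15:45, 16:10-17:00 (add 5h to convert from UTC-5).
Noa in UTC: 08:30-12:20, 14:35-19:50 (subtract 1h to convert from UTC+1).
Callum in UTC: 08:10-12:00, 12:30-14:30, 15:20-17:25 (add 5h to convert from UTC-5).
Farrukh in UTC: 08:00-10:55, 12:20-13:05, 14:20-19:40 (add 5h to convert from UTC-5).
Hana in UTC: 08:30-11:10, 16:30-17:25 (subtract 1h to convert from UTC+1).
Ximena ∩ Idris: 09:30-12:45, 15:35-15:45, 16:10-17:00.
Ximena ∩ Idris ∩ Noa: 09:30-12:20, 15:35-15:45, 16:10-17:00.
Ximena ∩ Idris ∩ Noa ∩ Callum: 09:30-12:00, 15:35-15:45, 16:10-17:00.
Ximena ∩ Idris ∩ Noa ∩ Callum ∩ Farrukh: 09:30-10:55, 15:35-15:45, 16:10-17:00.
Ximena ∩ Idris ∩ Noa ∩ Callum ∩ Farrukh ∩ Hana: 09:30-10:55, 16:30-17:00.
Summing the common windows: 85 + 30 = 115 minutes.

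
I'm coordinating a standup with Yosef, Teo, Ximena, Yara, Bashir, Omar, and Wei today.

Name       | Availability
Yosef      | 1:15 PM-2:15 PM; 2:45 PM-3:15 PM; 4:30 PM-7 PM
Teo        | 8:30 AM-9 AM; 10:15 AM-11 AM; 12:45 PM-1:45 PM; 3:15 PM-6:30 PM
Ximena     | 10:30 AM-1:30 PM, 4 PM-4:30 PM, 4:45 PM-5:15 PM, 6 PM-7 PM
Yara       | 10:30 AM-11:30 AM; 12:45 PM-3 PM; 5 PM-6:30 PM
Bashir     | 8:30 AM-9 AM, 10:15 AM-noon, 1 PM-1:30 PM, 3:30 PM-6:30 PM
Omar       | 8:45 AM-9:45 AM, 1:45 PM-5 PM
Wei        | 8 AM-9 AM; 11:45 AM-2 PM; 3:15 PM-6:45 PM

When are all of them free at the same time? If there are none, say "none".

Yosef ∩ Teo: 13:15-13:45, 16:30-18:30.
Yosef ∩ Teo ∩ Ximena: 13:15-13:30, 16:45-17:15, 18:00-18:30.
Yosef ∩ Teo ∩ Ximena ∩ Yara: 13:15-13:30, 17:00-17:15, 18:00-18:30.
Yosef ∩ Teo ∩ Ximena ∩ Yara ∩ Bashir: 13:15-13:30, 17:00-17:15, 18:00-18:30.
Yosef ∩ Teo ∩ Ximena ∩ Yara ∩ Bashir ∩ Omar: ∅.
Yosef ∩ Teo ∩ Ximena ∩ Yara ∩ Bashir ∩ Omar ∩ Wei: ∅.
There is no time when everyone is free.

none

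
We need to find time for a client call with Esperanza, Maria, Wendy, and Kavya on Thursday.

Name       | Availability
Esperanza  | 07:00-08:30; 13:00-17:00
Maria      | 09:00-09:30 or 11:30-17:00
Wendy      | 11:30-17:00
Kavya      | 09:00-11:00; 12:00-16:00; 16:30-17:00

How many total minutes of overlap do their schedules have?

Esperanza ∩ Maria: 13:00-17:00.
Esperanza ∩ Maria ∩ Wendy: 13:00-17:00.
Esperanza ∩ Maria ∩ Wendy ∩ Kavya: 13:00-16:00, 16:30-17:00.
Summing the common windows: 180 + 30 = 210 minutes.

210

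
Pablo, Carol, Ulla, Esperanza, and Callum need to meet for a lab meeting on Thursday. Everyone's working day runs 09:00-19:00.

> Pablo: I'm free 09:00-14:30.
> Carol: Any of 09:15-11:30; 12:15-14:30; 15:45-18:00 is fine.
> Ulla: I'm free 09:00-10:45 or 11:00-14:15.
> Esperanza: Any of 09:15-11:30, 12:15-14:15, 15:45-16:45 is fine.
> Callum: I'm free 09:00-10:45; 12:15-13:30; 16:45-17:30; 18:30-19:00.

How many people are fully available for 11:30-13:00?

Pablo and Ulla can make the full 11:30-13:00 slot — that's 2.

2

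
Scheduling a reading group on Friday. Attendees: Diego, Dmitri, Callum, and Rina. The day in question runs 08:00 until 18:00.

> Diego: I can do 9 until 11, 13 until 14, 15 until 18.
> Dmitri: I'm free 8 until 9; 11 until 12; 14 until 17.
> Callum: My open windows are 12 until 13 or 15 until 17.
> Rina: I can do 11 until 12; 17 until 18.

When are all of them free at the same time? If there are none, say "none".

Diego ∩ Dmitri: 15:00-17:00.
Diego ∩ Dmitri ∩ Callum: 15:00-17:00.
Diego ∩ Dmitri ∩ Callum ∩ Rina: ∅.
There is no time when everyone is free.

none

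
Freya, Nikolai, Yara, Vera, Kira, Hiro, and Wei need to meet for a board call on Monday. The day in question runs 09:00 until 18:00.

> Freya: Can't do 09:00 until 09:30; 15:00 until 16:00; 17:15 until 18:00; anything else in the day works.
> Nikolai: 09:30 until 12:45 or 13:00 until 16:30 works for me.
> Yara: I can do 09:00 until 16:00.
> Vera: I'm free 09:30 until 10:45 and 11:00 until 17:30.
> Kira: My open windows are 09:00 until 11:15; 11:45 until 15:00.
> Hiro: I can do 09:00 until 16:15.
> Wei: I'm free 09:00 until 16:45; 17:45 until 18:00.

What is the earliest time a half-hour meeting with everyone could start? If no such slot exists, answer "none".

09:30

Freya free: 09:30-15:00, 16:00-17:15 (invert busy blocks within the working day).
Nikolai free: 09:30-12:45, 13:00-16:30.
Yara free: 09:00-16:00.
Vera free: 09:30-10:45, 11:00-17:30.
Kira free: 09:00-11:15, 11:45-15:00.
Hiro free: 09:00-16:15.
Wei free: 09:00-16:45, 17:45-18:00.
Freya ∩ Nikolai: 09:30-12:45, 13:00-15:00, 16:00-16:30.
Freya ∩ Nikolai ∩ Yara: 09:30-12:45, 13:00-15:00.
Freya ∩ Nikolai ∩ Yara ∩ Vera: 09:30-10:45, 11:00-12:45, 13:00-15:00.
Freya ∩ Nikolai ∩ Yara ∩ Vera ∩ Kira: 09:30-10:45, 11:00-11:15, 11:45-12:45, 13:00-15:00.
Freya ∩ Nikolai ∩ Yara ∩ Vera ∩ Kira ∩ Hiro: 09:30-10:45, 11:00-11:15, 11:45-12:45, 13:00-15:00.
Freya ∩ Nikolai ∩ Yara ∩ Vera ∩ Kira ∩ Hiro ∩ Wei: 09:30-10:45, 11:00-11:15, 11:45-12:45, 13:00-15:00.
Those are the intersection windows.
The first common window of at least 30 minutes is 09:30-10:45, so the earliest start is 09:30.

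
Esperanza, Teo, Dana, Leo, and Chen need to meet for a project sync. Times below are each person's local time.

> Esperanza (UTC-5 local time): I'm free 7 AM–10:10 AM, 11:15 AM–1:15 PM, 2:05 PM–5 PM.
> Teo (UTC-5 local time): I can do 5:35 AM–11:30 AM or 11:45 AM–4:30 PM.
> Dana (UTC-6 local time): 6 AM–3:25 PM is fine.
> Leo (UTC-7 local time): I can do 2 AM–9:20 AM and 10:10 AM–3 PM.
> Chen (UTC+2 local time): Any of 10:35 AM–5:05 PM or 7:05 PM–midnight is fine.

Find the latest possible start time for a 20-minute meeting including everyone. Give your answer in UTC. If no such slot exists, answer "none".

21:05

Esperanza in UTC: 12:00-15:10, 16:15-18:15, 19:05-22:00 (add 5h to convert from UTC-5).
Teo in UTC: 10:35-16:30, 16:45-21:30 (add 5h to convert from UTC-5).
Dana in UTC: 12:00-21:25 (add 6h to convert from UTC-6).
Leo in UTC: 09:00-16:20, 17:10-22:00 (add 7h to convert from UTC-7).
Chen in UTC: 08:35-15:05, 17:05-22:00 (subtract 2h to convert from UTC+2).
Esperanza ∩ Teo: 12:00-15:10, 16:15-16:30, 16:45-18:15, 19:05-21:30.
Esperanza ∩ Teo ∩ Dana: 12:00-15:10, 16:15-16:30, 16:45-18:15, 19:05-21:25.
Esperanza ∩ Teo ∩ Dana ∩ Leo: 12:00-15:10, 16:15-16:20, 17:10-18:15, 19:05-21:25.
Esperanza ∩ Teo ∩ Dana ∩ Leo ∩ Chen: 12:00-15:05, 17:10-18:15, 19:05-21:25.
So the common availability across everyone is 12:00-15:05, 17:10-18:15, 19:05-21:25.
The last common window of at least 20 minutes is 19:05-21:25; a 20-minute meeting can start as late as 21:05 and still end by 21:25.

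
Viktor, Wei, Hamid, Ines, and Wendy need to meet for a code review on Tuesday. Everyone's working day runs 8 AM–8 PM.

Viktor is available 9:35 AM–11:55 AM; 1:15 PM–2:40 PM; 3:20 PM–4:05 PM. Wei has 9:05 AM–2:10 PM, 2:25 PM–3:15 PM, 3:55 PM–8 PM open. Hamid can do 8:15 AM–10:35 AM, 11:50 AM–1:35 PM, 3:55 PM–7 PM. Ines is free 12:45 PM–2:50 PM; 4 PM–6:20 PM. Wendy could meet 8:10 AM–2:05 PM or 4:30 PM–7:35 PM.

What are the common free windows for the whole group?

Viktor ∩ Wei: 09:35-11:55, 13:15-14:10, 14:25-14:40, 15:55-16:05.
Viktor ∩ Wei ∩ Hamid: 09:35-10:35, 11:50-11:55, 13:15-13:35, 15:55-16:05.
Viktor ∩ Wei ∩ Hamid ∩ Ines: 13:15-13:35, 16:00-16:05.
Viktor ∩ Wei ∩ Hamid ∩ Ines ∩ Wendy: 13:15-13:35.

13:15-13:35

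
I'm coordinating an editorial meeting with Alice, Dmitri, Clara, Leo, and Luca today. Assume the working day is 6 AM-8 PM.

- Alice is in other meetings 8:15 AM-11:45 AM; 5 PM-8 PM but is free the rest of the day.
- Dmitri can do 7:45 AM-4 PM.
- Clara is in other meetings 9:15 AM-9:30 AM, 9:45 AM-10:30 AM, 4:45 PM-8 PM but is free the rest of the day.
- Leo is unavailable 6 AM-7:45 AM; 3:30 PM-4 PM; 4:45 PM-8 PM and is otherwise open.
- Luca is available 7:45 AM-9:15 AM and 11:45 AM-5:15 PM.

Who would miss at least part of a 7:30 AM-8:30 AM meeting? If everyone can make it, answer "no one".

Alice, Dmitri, Leo, Luca

Alice free: 06:00-08:15, 11:45-17:00 (invert busy blocks within the working day).
Dmitri free: 07:45-16:00.
Clara free: 06:00-09:15, 09:30-09:45, 10:30-16:45 (invert busy blocks within the working day).
Leo free: 07:45-15:30, 16:00-16:45 (invert busy blocks within the working day).
Luca free: 07:45-09:15, 11:45-17:15.
Alice: not fully free for 07:30-08:30. Dmitri: not fully free for 07:30-08:30. Clara: free for 07:30-08:30. Leo: not fully free for 07:30-08:30. Luca: not fully free for 07:30-08:30.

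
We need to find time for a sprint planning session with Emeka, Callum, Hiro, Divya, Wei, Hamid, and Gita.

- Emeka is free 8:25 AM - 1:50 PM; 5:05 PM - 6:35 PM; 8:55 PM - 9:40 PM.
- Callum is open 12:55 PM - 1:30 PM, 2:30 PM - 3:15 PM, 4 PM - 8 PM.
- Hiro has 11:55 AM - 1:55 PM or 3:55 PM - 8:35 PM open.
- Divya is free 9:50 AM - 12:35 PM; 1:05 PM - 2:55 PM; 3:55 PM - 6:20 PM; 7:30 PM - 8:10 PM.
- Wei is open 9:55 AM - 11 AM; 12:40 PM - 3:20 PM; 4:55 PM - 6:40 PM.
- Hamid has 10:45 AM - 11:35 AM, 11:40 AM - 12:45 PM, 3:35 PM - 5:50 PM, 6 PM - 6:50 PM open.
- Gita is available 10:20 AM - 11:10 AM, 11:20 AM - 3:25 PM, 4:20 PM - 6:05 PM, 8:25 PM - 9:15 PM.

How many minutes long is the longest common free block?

Emeka ∩ Callum: 12:55-13:30, 17:05-18:35.
Emeka ∩ Callum ∩ Hiro: 12:55-13:30, 17:05-18:35.
Emeka ∩ Callum ∩ Hiro ∩ Divya: 13:05-13:30, 17:05-18:20.
Emeka ∩ Callum ∩ Hiro ∩ Divya ∩ Wei: 13:05-13:30, 17:05-18:20.
Emeka ∩ Callum ∩ Hiro ∩ Divya ∩ Wei ∩ Hamid: 17:05-17:50, 18:00-18:20.
Emeka ∩ Callum ∩ Hiro ∩ Divya ∩ Wei ∩ Hamid ∩ Gita: 17:05-17:50, 18:00-18:05.
Those are the intersection windows.
The longest is 17:05-17:50 at 45 minutes.

45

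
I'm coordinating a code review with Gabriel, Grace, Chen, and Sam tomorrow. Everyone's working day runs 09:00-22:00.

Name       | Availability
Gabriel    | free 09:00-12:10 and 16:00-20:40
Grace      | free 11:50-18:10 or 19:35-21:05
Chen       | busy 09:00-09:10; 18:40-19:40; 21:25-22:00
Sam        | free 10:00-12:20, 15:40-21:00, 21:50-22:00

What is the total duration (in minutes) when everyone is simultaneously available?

210

Gabriel free: 09:00-12:10, 16:00-20:40.
Grace free: 11:50-18:10, 19:35-21:05.
Chen free: 09:10-18:40, 19:40-21:25 (invert busy blocks within the working day).
Sam free: 10:00-12:20, 15:40-21:00, 21:50-22:00.
Gabriel ∩ Grace: 11:50-12:10, 16:00-18:10, 19:35-20:40.
Gabriel ∩ Grace ∩ Chen: 11:50-12:10, 16:00-18:10, 19:40-20:40.
Gabriel ∩ Grace ∩ Chen ∩ Sam: 11:50-12:10, 16:00-18:10, 19:40-20:40.
So the common availability across everyone is 11:50-12:10, 16:00-18:10, 19:40-20:40.
Summing the common windows: 20 + 130 + 60 = 210 minutes.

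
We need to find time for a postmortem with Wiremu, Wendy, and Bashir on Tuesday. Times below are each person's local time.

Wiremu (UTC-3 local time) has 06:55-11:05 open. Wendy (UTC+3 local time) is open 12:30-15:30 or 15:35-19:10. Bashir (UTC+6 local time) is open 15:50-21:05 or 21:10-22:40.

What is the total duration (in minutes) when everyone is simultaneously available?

245

Wiremu in UTC: 09:55-14:05 (add 3h to convert from UTC-3).
Wendy in UTC: 09:30-12:30, 12:35-16:10 (subtract 3h to convert from UTC+3).
Bashir in UTC: 09:50-15:05, 15:10-16:40 (subtract 6h to convert from UTC+6).
Wiremu ∩ Wendy: 09:55-12:30, 12:35-14:05.
Wiremu ∩ Wendy ∩ Bashir: 09:55-12:30, 12:35-14:05.
Summing the common windows: 155 + 90 = 245 minutes.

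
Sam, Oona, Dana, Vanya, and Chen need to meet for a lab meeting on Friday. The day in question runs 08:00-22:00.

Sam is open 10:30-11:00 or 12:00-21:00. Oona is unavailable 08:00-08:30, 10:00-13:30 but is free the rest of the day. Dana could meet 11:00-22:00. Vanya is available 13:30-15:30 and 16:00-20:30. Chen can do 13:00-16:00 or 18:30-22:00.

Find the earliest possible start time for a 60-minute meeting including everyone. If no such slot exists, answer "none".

13:30

Sam free: 10:30-11:00, 12:00-21:00.
Oona free: 08:30-10:00, 13:30-22:00 (invert busy blocks within the working day).
Dana free: 11:00-22:00.
Vanya free: 13:30-15:30, 16:00-20:30.
Chen free: 13:00-16:00, 18:30-22:00.
Sam ∩ Oona: 13:30-21:00.
Sam ∩ Oona ∩ Dana: 13:30-21:00.
Sam ∩ Oona ∩ Dana ∩ Vanya: 13:30-15:30, 16:00-20:30.
Sam ∩ Oona ∩ Dana ∩ Vanya ∩ Chen: 13:30-15:30, 18:30-20:30.
The first common window of at least 60 minutes is 13:30-15:30, so the earliest start is 13:30.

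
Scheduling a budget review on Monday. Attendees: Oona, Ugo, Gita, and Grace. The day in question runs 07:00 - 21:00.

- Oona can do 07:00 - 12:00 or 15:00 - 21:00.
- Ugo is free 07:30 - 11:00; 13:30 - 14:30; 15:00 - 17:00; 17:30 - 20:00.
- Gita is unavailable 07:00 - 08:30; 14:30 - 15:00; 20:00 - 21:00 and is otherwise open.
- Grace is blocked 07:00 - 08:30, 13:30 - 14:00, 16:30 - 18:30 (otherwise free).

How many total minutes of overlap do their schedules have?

Oona free: 07:00-12:00, 15:00-21:00.
Ugo free: 07:30-11:00, 13:30-14:30, 15:00-17:00, 17:30-20:00.
Gita free: 08:30-14:30, 15:00-20:00 (invert busy blocks within the working day).
Grace free: 08:30-13:30, 14:00-16:30, 18:30-21:00 (invert busy blocks within the working day).
Oona ∩ Ugo: 07:30-11:00, 15:00-17:00, 17:30-20:00.
Oona ∩ Ugo ∩ Gita: 08:30-11:00, 15:00-17:00, 17:30-20:00.
Oona ∩ Ugo ∩ Gita ∩ Grace: 08:30-11:00, 15:00-16:30, 18:30-20:00.
Summing the common windows: 150 + 90 + 90 = 330 minutes.

330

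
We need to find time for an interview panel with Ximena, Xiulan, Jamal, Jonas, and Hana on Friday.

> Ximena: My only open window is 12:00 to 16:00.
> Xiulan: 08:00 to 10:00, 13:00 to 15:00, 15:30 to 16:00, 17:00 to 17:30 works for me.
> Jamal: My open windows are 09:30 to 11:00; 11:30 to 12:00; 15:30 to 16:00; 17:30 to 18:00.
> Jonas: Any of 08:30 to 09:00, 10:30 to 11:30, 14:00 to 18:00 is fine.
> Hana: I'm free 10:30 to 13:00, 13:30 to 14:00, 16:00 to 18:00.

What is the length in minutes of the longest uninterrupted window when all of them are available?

Ximena ∩ Xiulan: 13:00-15:00, 15:30-16:00.
Ximena ∩ Xiulan ∩ Jamal: 15:30-16:00.
Ximena ∩ Xiulan ∩ Jamal ∩ Jonas: 15:30-16:00.
Ximena ∩ Xiulan ∩ Jamal ∩ Jonas ∩ Hana: ∅.
There is no time when everyone is free.
No common window exists, so the longest block is 0 minutes.

0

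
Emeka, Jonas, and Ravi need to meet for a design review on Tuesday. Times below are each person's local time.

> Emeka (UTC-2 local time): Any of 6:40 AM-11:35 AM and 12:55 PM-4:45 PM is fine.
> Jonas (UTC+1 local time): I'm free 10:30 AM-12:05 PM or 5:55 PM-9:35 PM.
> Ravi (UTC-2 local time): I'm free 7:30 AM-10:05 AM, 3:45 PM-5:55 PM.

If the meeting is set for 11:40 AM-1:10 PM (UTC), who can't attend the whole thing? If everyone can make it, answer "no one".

Jonas, Ravi

Emeka in UTC: 08:40-13:35, 14:55-18:45 (add 2h to convert from UTC-2).
Jonas in UTC: 09:30-11:05, 16:55-20:35 (subtract 1h to convert from UTC+1).
Ravi in UTC: 09:30-12:05, 17:45-19:55 (add 2h to convert from UTC-2).
Emeka: free for 11:40-13:10. Jonas: not fully free for 11:40-13:10. Ravi: not fully free for 11:40-13:10.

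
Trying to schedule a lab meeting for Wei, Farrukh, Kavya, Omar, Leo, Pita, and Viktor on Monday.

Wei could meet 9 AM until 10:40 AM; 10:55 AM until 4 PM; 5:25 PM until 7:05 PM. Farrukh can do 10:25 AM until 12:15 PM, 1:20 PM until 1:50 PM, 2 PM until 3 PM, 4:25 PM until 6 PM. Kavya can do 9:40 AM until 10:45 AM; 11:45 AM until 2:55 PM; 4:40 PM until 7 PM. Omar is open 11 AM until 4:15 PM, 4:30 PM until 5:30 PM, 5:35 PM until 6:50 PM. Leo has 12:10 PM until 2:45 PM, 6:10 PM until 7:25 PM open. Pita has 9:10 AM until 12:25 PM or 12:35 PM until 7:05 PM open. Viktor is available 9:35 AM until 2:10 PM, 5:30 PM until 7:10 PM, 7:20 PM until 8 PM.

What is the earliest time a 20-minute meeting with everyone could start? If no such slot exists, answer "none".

Wei ∩ Farrukh: 10:25-10:40, 10:55-12:15, 13:20-13:50, 14:00-15:00, 17:25-18:00.
Wei ∩ Farrukh ∩ Kavya: 10:25-10:40, 11:45-12:15, 13:20-13:50, 14:00-14:55, 17:25-18:00.
Wei ∩ Farrukh ∩ Kavya ∩ Omar: 11:45-12:15, 13:20-13:50, 14:00-14:55, 17:25-17:30, 17:35-18:00.
Wei ∩ Farrukh ∩ Kavya ∩ Omar ∩ Leo: 12:10-12:15, 13:20-13:50, 14:00-14:45.
Wei ∩ Farrukh ∩ Kavya ∩ Omar ∩ Leo ∩ Pita: 12:10-12:15, 13:20-13:50, 14:00-14:45.
Wei ∩ Farrukh ∩ Kavya ∩ Omar ∩ Leo ∩ Pita ∩ Viktor: 12:10-12:15, 13:20-13:50, 14:00-14:10.
So the common availability across everyone is 12:10-12:15, 13:20-13:50, 14:00-14:10.
The first common window of at least 20 minutes is 13:20-13:50, so the earliest start is 13:20.

13:20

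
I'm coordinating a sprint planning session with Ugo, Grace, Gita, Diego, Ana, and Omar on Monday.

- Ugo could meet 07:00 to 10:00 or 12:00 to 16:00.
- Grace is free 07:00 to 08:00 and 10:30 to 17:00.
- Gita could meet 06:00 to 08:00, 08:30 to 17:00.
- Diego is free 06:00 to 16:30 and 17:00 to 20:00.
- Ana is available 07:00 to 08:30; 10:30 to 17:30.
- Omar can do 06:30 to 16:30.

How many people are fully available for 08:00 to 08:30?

Ugo, Diego, Ana, and Omar can make the full 08:00-08:30 slot — that's 4.

4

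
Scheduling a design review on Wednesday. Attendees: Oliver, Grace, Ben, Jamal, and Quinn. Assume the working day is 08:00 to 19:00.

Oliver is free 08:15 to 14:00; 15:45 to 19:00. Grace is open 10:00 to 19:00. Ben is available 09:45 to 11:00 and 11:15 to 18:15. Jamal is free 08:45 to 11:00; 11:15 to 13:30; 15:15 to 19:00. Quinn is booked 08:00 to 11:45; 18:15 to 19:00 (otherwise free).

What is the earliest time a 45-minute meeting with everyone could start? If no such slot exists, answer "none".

11:45

Oliver free: 08:15-14:00, 15:45-19:00.
Grace free: 10:00-19:00.
Ben free: 09:45-11:00, 11:15-18:15.
Jamal free: 08:45-11:00, 11:15-13:30, 15:15-19:00.
Quinn free: 11:45-18:15 (invert busy blocks within the working day).
Oliver ∩ Grace: 10:00-14:00, 15:45-19:00.
Oliver ∩ Grace ∩ Ben: 10:00-11:00, 11:15-14:00, 15:45-18:15.
Oliver ∩ Grace ∩ Ben ∩ Jamal: 10:00-11:00, 11:15-13:30, 15:45-18:15.
Oliver ∩ Grace ∩ Ben ∩ Jamal ∩ Quinn: 11:45-13:30, 15:45-18:15.
The first common window of at least 45 minutes is 11:45-13:30, so the earliest start is 11:45.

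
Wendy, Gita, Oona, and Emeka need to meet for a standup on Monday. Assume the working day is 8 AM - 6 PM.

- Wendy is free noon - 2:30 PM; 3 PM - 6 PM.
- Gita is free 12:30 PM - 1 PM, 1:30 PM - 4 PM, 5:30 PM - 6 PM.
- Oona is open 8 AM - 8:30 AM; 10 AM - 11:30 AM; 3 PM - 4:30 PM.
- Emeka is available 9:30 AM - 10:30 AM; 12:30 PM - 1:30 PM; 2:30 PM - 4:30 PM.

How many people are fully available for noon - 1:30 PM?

Wendy can make the full 12:00-13:30 slot — that's 1.

1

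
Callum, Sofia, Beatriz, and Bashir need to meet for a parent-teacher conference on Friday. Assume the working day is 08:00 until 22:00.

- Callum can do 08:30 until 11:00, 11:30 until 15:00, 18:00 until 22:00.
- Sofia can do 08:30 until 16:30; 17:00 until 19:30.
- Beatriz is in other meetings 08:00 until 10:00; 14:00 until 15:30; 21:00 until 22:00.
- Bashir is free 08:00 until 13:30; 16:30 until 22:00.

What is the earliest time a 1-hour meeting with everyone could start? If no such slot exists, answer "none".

10:00

Callum free: 08:30-11:00, 11:30-15:00, 18:00-22:00.
Sofia free: 08:30-16:30, 17:00-19:30.
Beatriz free: 10:00-14:00, 15:30-21:00 (invert busy blocks within the working day).
Bashir free: 08:00-13:30, 16:30-22:00.
Callum ∩ Sofia: 08:30-11:00, 11:30-15:00, 18:00-19:30.
Callum ∩ Sofia ∩ Beatriz: 10:00-11:00, 11:30-14:00, 18:00-19:30.
Callum ∩ Sofia ∩ Beatriz ∩ Bashir: 10:00-11:00, 11:30-13:30, 18:00-19:30.
So the common availability across everyone is 10:00-11:00, 11:30-13:30, 18:00-19:30.
The first common window of at least 60 minutes is 10:00-11:00, so the earliest start is 10:00.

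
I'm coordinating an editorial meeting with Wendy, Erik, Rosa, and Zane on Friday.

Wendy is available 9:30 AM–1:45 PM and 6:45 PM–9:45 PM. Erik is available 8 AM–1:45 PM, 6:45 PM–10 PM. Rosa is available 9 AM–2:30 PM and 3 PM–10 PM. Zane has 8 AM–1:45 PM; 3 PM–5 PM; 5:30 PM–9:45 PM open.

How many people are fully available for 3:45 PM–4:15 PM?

2

Rosa and Zane can make the full 15:45-16:15 slot — that's 2.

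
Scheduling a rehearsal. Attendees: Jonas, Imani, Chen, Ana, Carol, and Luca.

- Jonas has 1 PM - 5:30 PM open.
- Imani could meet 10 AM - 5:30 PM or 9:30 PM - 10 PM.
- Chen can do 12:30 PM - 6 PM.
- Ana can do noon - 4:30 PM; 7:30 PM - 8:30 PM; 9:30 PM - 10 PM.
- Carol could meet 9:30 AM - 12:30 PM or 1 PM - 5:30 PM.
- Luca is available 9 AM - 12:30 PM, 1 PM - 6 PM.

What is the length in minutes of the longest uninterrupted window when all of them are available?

Jonas ∩ Imani: 13:00-17:30.
Jonas ∩ Imani ∩ Chen: 13:00-17:30.
Jonas ∩ Imani ∩ Chen ∩ Ana: 13:00-16:30.
Jonas ∩ Imani ∩ Chen ∩ Ana ∩ Carol: 13:00-16:30.
Jonas ∩ Imani ∩ Chen ∩ Ana ∩ Carol ∩ Luca: 13:00-16:30.
Those are the intersection windows.
The longest is 13:00-16:30 at 210 minutes.

210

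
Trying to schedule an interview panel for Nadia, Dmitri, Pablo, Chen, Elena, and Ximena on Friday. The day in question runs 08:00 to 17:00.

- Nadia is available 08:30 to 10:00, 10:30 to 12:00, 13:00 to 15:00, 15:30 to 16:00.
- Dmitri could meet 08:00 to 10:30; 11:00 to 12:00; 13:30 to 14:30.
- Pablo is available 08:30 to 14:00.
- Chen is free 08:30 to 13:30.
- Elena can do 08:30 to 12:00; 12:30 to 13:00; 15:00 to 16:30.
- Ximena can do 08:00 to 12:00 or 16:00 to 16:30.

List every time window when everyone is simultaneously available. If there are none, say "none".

Nadia ∩ Dmitri: 08:30-10:00, 11:00-12:00, 13:30-14:30.
Nadia ∩ Dmitri ∩ Pablo: 08:30-10:00, 11:00-12:00, 13:30-14:00.
Nadia ∩ Dmitri ∩ Pablo ∩ Chen: 08:30-10:00, 11:00-12:00.
Nadia ∩ Dmitri ∩ Pablo ∩ Chen ∩ Elena: 08:30-10:00, 11:00-12:00.
Nadia ∩ Dmitri ∩ Pablo ∩ Chen ∩ Elena ∩ Ximena: 08:30-10:00, 11:00-12:00.

08:30-10:00, 11:00-12:00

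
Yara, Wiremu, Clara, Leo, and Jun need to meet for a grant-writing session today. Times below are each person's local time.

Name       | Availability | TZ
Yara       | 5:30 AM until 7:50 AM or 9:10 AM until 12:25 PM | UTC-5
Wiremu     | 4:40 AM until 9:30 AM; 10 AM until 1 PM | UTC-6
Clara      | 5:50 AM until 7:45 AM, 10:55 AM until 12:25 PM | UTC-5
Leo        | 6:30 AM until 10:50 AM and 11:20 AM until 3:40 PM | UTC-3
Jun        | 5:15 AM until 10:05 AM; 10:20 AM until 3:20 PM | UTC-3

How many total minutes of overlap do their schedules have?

Yara in UTC: 10:30-12:50, 14:10-17:25 (add 5h to convert from UTC-5).
Wiremu in UTC: 10:40-15:30, 16:00-19:00 (add 6h to convert from UTC-6).
Clara in UTC: 10:50-12:45, 15:55-17:25 (add 5h to convert from UTC-5).
Leo in UTC: 09:30-13:50, 14:20-18:40 (add 3h to convert from UTC-3).
Jun in UTC: 08:15-13:05, 13:20-18:20 (add 3h to convert from UTC-3).
Yara ∩ Wiremu: 10:40-12:50, 14:10-15:30, 16:00-17:25.
Yara ∩ Wiremu ∩ Clara: 10:50-12:45, 16:00-17:25.
Yara ∩ Wiremu ∩ Clara ∩ Leo: 10:50-12:45, 16:00-17:25.
Yara ∩ Wiremu ∩ Clara ∩ Leo ∩ Jun: 10:50-12:45, 16:00-17:25.
Summing the common windows: 115 + 85 = 200 minutes.

200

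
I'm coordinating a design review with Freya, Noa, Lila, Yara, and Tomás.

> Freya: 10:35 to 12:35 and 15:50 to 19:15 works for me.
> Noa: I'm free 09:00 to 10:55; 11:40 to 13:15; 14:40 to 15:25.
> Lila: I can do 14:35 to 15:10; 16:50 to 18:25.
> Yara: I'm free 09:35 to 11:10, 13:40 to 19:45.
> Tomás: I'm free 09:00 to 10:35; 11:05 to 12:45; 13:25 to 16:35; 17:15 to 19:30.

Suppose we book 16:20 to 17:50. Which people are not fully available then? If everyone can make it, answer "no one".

Lila, Noa, Tomás

Freya: free for 16:20-17:50. Noa: not fully free for 16:20-17:50. Lila: not fully free for 16:20-17:50. Yara: free for 16:20-17:50. Tomás: not fully free for 16:20-17:50.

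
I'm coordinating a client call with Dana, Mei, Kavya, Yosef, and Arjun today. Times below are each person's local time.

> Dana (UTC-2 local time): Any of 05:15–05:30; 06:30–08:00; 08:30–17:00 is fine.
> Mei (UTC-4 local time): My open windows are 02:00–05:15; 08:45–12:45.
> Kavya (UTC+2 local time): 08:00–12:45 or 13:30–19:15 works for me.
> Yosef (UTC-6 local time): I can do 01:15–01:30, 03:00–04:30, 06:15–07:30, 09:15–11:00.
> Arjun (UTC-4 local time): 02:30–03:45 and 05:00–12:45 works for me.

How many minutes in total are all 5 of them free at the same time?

165

Dana in UTC: 07:15-07:30, 08:30-10:00, 10:30-19:00 (add 2h to convert from UTC-2).
Mei in UTC: 06:00-09:15, 12:45-16:45 (add 4h to convert from UTC-4).
Kavya in UTC: 06:00-10:45, 11:30-17:15 (subtract 2h to convert from UTC+2).
Yosef in UTC: 07:15-07:30, 09:00-10:30, 12:15-13:30, 15:15-17:00 (add 6h to convert from UTC-6).
Arjun in UTC: 06:30-07:45, 09:00-16:45 (add 4h to convert from UTC-4).
Dana ∩ Mei: 07:15-07:30, 08:30-09:15, 12:45-16:45.
Dana ∩ Mei ∩ Kavya: 07:15-07:30, 08:30-09:15, 12:45-16:45.
Dana ∩ Mei ∩ Kavya ∩ Yosef: 07:15-07:30, 09:00-09:15, 12:45-13:30, 15:15-16:45.
Dana ∩ Mei ∩ Kavya ∩ Yosef ∩ Arjun: 07:15-07:30, 09:00-09:15, 12:45-13:30, 15:15-16:45.
So the common availability across everyone is 07:15-07:30, 09:00-09:15, 12:45-13:30, 15:15-16:45.
Summing the common windows: 15 + 15 + 45 + 90 = 165 minutes.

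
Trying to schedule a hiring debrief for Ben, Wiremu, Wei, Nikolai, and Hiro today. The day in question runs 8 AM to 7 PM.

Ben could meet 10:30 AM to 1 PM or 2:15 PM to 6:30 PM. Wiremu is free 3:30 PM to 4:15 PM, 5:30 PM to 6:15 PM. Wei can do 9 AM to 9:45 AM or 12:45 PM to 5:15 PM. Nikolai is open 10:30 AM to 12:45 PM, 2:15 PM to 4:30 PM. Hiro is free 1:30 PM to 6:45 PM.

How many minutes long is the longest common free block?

Ben ∩ Wiremu: 15:30-16:15, 17:30-18:15.
Ben ∩ Wiremu ∩ Wei: 15:30-16:15.
Ben ∩ Wiremu ∩ Wei ∩ Nikolai: 15:30-16:15.
Ben ∩ Wiremu ∩ Wei ∩ Nikolai ∩ Hiro: 15:30-16:15.
Those are the intersection windows.
The longest is 15:30-16:15 at 45 minutes.

45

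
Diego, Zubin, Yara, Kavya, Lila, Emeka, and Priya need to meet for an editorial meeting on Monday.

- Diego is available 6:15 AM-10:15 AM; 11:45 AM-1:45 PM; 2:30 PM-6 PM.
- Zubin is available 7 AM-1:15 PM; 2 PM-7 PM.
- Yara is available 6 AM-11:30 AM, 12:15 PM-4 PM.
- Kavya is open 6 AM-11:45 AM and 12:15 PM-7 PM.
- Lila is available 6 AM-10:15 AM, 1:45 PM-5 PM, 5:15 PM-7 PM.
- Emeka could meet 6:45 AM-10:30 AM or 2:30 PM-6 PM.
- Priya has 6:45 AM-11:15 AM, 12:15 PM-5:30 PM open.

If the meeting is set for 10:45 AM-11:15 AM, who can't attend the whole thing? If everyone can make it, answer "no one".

Diego, Emeka, Lila

Diego: not fully free for 10:45-11:15. Zubin: free for 10:45-11:15. Yara: free for 10:45-11:15. Kavya: free for 10:45-11:15. Lila: not fully free for 10:45-11:15. Emeka: not fully free for 10:45-11:15. Priya: free for 10:45-11:15.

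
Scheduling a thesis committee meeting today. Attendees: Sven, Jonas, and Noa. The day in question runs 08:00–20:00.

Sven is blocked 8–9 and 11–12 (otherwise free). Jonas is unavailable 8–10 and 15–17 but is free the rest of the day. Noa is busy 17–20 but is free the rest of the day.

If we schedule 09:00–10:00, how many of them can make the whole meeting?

Sven free: 09:00-11:00, 12:00-20:00 (invert busy blocks within the working day).
Jonas free: 10:00-15:00, 17:00-20:00 (invert busy blocks within the working day).
Noa free: 08:00-17:00 (invert busy blocks within the working day).
Sven and Noa can make the full 09:00-10:00 slot — that's 2.

2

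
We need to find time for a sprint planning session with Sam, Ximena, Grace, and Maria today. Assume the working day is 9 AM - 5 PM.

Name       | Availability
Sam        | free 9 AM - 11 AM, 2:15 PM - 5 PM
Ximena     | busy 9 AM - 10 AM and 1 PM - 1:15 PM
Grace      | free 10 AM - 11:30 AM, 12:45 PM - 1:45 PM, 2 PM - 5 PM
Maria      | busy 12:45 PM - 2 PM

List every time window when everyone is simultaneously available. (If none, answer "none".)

Sam free: 09:00-11:00, 14:15-17:00.
Ximena free: 10:00-13:00, 13:15-17:00 (invert busy blocks within the working day).
Grace free: 10:00-11:30, 12:45-13:45, 14:00-17:00.
Maria free: 09:00-12:45, 14:00-17:00 (invert busy blocks within the working day).
Sam ∩ Ximena: 10:00-11:00, 14:15-17:00.
Sam ∩ Ximena ∩ Grace: 10:00-11:00, 14:15-17:00.
Sam ∩ Ximena ∩ Grace ∩ Maria: 10:00-11:00, 14:15-17:00.

10:00-11:00, 14:15-17:00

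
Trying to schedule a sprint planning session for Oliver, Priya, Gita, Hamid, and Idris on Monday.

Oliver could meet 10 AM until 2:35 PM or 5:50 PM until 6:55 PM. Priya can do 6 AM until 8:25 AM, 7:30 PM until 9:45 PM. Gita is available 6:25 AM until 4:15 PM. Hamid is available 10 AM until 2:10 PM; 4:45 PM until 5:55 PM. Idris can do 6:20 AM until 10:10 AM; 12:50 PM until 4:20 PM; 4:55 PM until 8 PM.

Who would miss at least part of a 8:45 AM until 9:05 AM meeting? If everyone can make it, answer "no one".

Hamid, Oliver, Priya

Oliver: not fully free for 08:45-09:05. Priya: not fully free for 08:45-09:05. Gita: free for 08:45-09:05. Hamid: not fully free for 08:45-09:05. Idris: free for 08:45-09:05.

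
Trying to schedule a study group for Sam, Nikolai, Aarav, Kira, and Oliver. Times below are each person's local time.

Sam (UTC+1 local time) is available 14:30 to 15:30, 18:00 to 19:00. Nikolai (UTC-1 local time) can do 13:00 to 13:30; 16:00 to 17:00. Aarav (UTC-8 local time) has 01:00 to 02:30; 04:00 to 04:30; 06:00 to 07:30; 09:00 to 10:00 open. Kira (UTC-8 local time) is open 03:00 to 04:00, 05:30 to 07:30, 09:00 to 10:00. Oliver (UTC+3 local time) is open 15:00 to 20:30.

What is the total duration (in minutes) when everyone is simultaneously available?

60

Sam in UTC: 13:30-14:30, 17:00-18:00 (subtract 1h to convert from UTC+1).
Nikolai in UTC: 14:00-14:30, 17:00-18:00 (add 1h to convert from UTC-1).
Aarav in UTC: 09:00-10:30, 12:00-12:30, 14:00-15:30, 17:00-18:00 (add 8h to convert from UTC-8).
Kira in UTC: 11:00-12:00, 13:30-15:30, 17:00-18:00 (add 8h to convert from UTC-8).
Oliver in UTC: 12:00-17:30 (subtract 3h to convert from UTC+3).
Sam ∩ Nikolai: 14:00-14:30, 17:00-18:00.
Sam ∩ Nikolai ∩ Aarav: 14:00-14:30, 17:00-18:00.
Sam ∩ Nikolai ∩ Aarav ∩ Kira: 14:00-14:30, 17:00-18:00.
Sam ∩ Nikolai ∩ Aarav ∩ Kira ∩ Oliver: 14:00-14:30, 17:00-17:30.
Summing the common windows: 30 + 30 = 60 minutes.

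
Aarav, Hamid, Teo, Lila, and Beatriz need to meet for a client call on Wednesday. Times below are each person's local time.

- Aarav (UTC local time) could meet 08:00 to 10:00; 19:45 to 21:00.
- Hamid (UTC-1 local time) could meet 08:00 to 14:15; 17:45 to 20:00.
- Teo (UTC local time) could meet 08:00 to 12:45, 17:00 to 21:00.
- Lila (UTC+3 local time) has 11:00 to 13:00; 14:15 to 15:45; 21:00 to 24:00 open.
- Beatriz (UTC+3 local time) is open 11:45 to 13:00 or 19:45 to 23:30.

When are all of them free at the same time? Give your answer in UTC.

Aarav in UTC: 08:00-10:00, 19:45-21:00.
Hamid in UTC: 09:00-15:15, 18:45-21:00 (add 1h to convert from UTC-1).
Teo in UTC: 08:00-12:45, 17:00-21:00.
Lila in UTC: 08:00-10:00, 11:15-12:45, 18:00-21:00 (subtract 3h to convert from UTC+3).
Beatriz in UTC: 08:45-10:00, 16:45-20:30 (subtract 3h to convert from UTC+3).
Aarav ∩ Hamid: 09:00-10:00, 19:45-21:00.
Aarav ∩ Hamid ∩ Teo: 09:00-10:00, 19:45-21:00.
Aarav ∩ Hamid ∩ Teo ∩ Lila: 09:00-10:00, 19:45-21:00.
Aarav ∩ Hamid ∩ Teo ∩ Lila ∩ Beatriz: 09:00-10:00, 19:45-20:30.

09:00-10:00, 19:45-20:30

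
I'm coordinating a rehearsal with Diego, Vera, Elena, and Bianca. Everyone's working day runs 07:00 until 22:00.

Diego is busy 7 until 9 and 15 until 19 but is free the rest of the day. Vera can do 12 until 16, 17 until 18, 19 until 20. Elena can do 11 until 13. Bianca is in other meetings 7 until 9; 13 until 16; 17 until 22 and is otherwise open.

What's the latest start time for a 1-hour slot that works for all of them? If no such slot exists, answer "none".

12:00

Diego free: 09:00-15:00, 19:00-22:00 (invert busy blocks within the working day).
Vera free: 12:00-16:00, 17:00-18:00, 19:00-20:00.
Elena free: 11:00-13:00.
Bianca free: 09:00-13:00, 16:00-17:00 (invert busy blocks within the working day).
Diego ∩ Vera: 12:00-15:00, 19:00-20:00.
Diego ∩ Vera ∩ Elena: 12:00-13:00.
Diego ∩ Vera ∩ Elena ∩ Bianca: 12:00-13:00.
Those are the intersection windows.
The last common window of at least 60 minutes is 12:00-13:00; a 60-minute meeting can start as late as 12:00 and still end by 13:00.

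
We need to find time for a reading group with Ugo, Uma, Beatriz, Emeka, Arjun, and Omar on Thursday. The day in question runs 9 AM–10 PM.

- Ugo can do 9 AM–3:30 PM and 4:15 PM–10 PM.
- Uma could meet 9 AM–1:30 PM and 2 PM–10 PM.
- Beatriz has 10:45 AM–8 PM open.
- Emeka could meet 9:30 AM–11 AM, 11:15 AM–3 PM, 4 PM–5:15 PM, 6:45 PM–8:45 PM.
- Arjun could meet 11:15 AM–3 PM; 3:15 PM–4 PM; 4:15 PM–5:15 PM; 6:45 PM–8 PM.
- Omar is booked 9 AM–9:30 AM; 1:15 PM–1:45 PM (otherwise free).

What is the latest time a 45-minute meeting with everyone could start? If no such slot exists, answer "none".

19:15

Ugo free: 09:00-15:30, 16:15-22:00.
Uma free: 09:00-13:30, 14:00-22:00.
Beatriz free: 10:45-20:00.
Emeka free: 09:30-11:00, 11:15-15:00, 16:00-17:15, 18:45-20:45.
Arjun free: 11:15-15:00, 15:15-16:00, 16:15-17:15, 18:45-20:00.
Omar free: 09:30-13:15, 13:45-22:00 (invert busy blocks within the working day).
Ugo ∩ Uma: 09:00-13:30, 14:00-15:30, 16:15-22:00.
Ugo ∩ Uma ∩ Beatriz: 10:45-13:30, 14:00-15:30, 16:15-20:00.
Ugo ∩ Uma ∩ Beatriz ∩ Emeka: 10:45-11:00, 11:15-13:30, 14:00-15:00, 16:15-17:15, 18:45-20:00.
Ugo ∩ Uma ∩ Beatriz ∩ Emeka ∩ Arjun: 11:15-13:30, 14:00-15:00, 16:15-17:15, 18:45-20:00.
Ugo ∩ Uma ∩ Beatriz ∩ Emeka ∩ Arjun ∩ Omar: 11:15-13:15, 14:00-15:00, 16:15-17:15, 18:45-20:00.
Those are the intersection windows.
The last common window of at least 45 minutes is 18:45-20:00; a 45-minute meeting can start as late as 19:15 and still end by 20:00.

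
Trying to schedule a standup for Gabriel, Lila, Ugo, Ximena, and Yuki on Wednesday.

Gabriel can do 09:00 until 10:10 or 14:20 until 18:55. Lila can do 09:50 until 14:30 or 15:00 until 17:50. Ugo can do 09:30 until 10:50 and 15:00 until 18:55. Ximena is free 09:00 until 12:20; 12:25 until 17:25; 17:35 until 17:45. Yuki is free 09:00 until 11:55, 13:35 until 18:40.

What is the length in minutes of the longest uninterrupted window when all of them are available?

Gabriel ∩ Lila: 09:50-10:10, 14:20-14:30, 15:00-17:50.
Gabriel ∩ Lila ∩ Ugo: 09:50-10:10, 15:00-17:50.
Gabriel ∩ Lila ∩ Ugo ∩ Ximena: 09:50-10:10, 15:00-17:25, 17:35-17:45.
Gabriel ∩ Lila ∩ Ugo ∩ Ximena ∩ Yuki: 09:50-10:10, 15:00-17:25, 17:35-17:45.
The longest is 15:00-17:25 at 145 minutes.

145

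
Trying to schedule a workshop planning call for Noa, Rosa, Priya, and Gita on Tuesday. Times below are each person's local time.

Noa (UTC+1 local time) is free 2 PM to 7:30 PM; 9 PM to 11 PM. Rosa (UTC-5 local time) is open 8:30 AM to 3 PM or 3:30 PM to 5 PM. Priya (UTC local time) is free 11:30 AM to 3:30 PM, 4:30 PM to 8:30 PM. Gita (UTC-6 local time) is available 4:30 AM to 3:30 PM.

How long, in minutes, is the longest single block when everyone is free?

Noa in UTC: 13:00-18:30, 20:00-22:00 (subtract 1h to convert from UTC+1).
Rosa in UTC: 13:30-20:00, 20:30-22:00 (add 5h to convert from UTC-5).
Priya in UTC: 11:30-15:30, 16:30-20:30.
Gita in UTC: 10:30-21:30 (add 6h to convert from UTC-6).
Noa ∩ Rosa: 13:30-18:30, 20:30-22:00.
Noa ∩ Rosa ∩ Priya: 13:30-15:30, 16:30-18:30.
Noa ∩ Rosa ∩ Priya ∩ Gita: 13:30-15:30, 16:30-18:30.
Those are the intersection windows.
The longest is 13:30-15:30 at 120 minutes.

120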